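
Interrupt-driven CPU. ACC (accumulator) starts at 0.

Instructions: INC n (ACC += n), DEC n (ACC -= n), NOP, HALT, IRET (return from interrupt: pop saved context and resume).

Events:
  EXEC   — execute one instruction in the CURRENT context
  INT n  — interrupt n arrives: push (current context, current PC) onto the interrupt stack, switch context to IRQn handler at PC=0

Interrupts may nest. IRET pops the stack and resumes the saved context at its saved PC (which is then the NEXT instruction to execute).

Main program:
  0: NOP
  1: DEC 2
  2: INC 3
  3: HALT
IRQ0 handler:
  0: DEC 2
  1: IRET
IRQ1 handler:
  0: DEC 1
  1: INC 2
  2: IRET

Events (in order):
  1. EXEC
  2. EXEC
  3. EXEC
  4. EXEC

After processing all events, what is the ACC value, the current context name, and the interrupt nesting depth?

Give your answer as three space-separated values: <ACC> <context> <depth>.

Event 1 (EXEC): [MAIN] PC=0: NOP
Event 2 (EXEC): [MAIN] PC=1: DEC 2 -> ACC=-2
Event 3 (EXEC): [MAIN] PC=2: INC 3 -> ACC=1
Event 4 (EXEC): [MAIN] PC=3: HALT

Answer: 1 MAIN 0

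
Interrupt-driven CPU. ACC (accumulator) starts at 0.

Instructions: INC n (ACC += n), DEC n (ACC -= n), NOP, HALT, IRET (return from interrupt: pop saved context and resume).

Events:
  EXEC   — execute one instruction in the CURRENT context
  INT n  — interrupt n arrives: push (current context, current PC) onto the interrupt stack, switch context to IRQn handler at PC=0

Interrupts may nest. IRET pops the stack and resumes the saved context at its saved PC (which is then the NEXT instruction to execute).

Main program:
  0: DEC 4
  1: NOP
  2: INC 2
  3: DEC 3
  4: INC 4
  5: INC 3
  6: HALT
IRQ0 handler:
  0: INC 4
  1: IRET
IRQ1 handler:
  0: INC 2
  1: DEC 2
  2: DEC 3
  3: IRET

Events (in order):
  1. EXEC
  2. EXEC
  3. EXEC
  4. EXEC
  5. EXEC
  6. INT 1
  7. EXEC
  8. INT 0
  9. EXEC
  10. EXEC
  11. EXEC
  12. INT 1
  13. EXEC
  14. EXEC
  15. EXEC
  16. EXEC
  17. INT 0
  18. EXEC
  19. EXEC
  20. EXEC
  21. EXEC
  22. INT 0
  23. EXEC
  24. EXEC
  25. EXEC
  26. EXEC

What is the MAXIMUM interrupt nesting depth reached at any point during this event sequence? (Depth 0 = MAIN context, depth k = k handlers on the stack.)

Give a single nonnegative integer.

Event 1 (EXEC): [MAIN] PC=0: DEC 4 -> ACC=-4 [depth=0]
Event 2 (EXEC): [MAIN] PC=1: NOP [depth=0]
Event 3 (EXEC): [MAIN] PC=2: INC 2 -> ACC=-2 [depth=0]
Event 4 (EXEC): [MAIN] PC=3: DEC 3 -> ACC=-5 [depth=0]
Event 5 (EXEC): [MAIN] PC=4: INC 4 -> ACC=-1 [depth=0]
Event 6 (INT 1): INT 1 arrives: push (MAIN, PC=5), enter IRQ1 at PC=0 (depth now 1) [depth=1]
Event 7 (EXEC): [IRQ1] PC=0: INC 2 -> ACC=1 [depth=1]
Event 8 (INT 0): INT 0 arrives: push (IRQ1, PC=1), enter IRQ0 at PC=0 (depth now 2) [depth=2]
Event 9 (EXEC): [IRQ0] PC=0: INC 4 -> ACC=5 [depth=2]
Event 10 (EXEC): [IRQ0] PC=1: IRET -> resume IRQ1 at PC=1 (depth now 1) [depth=1]
Event 11 (EXEC): [IRQ1] PC=1: DEC 2 -> ACC=3 [depth=1]
Event 12 (INT 1): INT 1 arrives: push (IRQ1, PC=2), enter IRQ1 at PC=0 (depth now 2) [depth=2]
Event 13 (EXEC): [IRQ1] PC=0: INC 2 -> ACC=5 [depth=2]
Event 14 (EXEC): [IRQ1] PC=1: DEC 2 -> ACC=3 [depth=2]
Event 15 (EXEC): [IRQ1] PC=2: DEC 3 -> ACC=0 [depth=2]
Event 16 (EXEC): [IRQ1] PC=3: IRET -> resume IRQ1 at PC=2 (depth now 1) [depth=1]
Event 17 (INT 0): INT 0 arrives: push (IRQ1, PC=2), enter IRQ0 at PC=0 (depth now 2) [depth=2]
Event 18 (EXEC): [IRQ0] PC=0: INC 4 -> ACC=4 [depth=2]
Event 19 (EXEC): [IRQ0] PC=1: IRET -> resume IRQ1 at PC=2 (depth now 1) [depth=1]
Event 20 (EXEC): [IRQ1] PC=2: DEC 3 -> ACC=1 [depth=1]
Event 21 (EXEC): [IRQ1] PC=3: IRET -> resume MAIN at PC=5 (depth now 0) [depth=0]
Event 22 (INT 0): INT 0 arrives: push (MAIN, PC=5), enter IRQ0 at PC=0 (depth now 1) [depth=1]
Event 23 (EXEC): [IRQ0] PC=0: INC 4 -> ACC=5 [depth=1]
Event 24 (EXEC): [IRQ0] PC=1: IRET -> resume MAIN at PC=5 (depth now 0) [depth=0]
Event 25 (EXEC): [MAIN] PC=5: INC 3 -> ACC=8 [depth=0]
Event 26 (EXEC): [MAIN] PC=6: HALT [depth=0]
Max depth observed: 2

Answer: 2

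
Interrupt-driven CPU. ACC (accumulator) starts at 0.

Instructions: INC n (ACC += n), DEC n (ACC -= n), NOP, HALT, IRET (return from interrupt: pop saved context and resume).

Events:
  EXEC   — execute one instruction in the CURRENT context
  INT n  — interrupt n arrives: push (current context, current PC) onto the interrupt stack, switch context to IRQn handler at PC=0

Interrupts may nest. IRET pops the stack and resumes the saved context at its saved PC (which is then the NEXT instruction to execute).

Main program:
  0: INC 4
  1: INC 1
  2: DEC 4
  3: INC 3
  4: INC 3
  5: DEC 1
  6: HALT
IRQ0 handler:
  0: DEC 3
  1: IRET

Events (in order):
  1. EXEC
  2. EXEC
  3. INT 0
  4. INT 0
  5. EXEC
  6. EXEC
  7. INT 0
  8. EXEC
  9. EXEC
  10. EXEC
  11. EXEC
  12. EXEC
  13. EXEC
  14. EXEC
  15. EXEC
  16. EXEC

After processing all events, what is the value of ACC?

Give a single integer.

Answer: -3

Derivation:
Event 1 (EXEC): [MAIN] PC=0: INC 4 -> ACC=4
Event 2 (EXEC): [MAIN] PC=1: INC 1 -> ACC=5
Event 3 (INT 0): INT 0 arrives: push (MAIN, PC=2), enter IRQ0 at PC=0 (depth now 1)
Event 4 (INT 0): INT 0 arrives: push (IRQ0, PC=0), enter IRQ0 at PC=0 (depth now 2)
Event 5 (EXEC): [IRQ0] PC=0: DEC 3 -> ACC=2
Event 6 (EXEC): [IRQ0] PC=1: IRET -> resume IRQ0 at PC=0 (depth now 1)
Event 7 (INT 0): INT 0 arrives: push (IRQ0, PC=0), enter IRQ0 at PC=0 (depth now 2)
Event 8 (EXEC): [IRQ0] PC=0: DEC 3 -> ACC=-1
Event 9 (EXEC): [IRQ0] PC=1: IRET -> resume IRQ0 at PC=0 (depth now 1)
Event 10 (EXEC): [IRQ0] PC=0: DEC 3 -> ACC=-4
Event 11 (EXEC): [IRQ0] PC=1: IRET -> resume MAIN at PC=2 (depth now 0)
Event 12 (EXEC): [MAIN] PC=2: DEC 4 -> ACC=-8
Event 13 (EXEC): [MAIN] PC=3: INC 3 -> ACC=-5
Event 14 (EXEC): [MAIN] PC=4: INC 3 -> ACC=-2
Event 15 (EXEC): [MAIN] PC=5: DEC 1 -> ACC=-3
Event 16 (EXEC): [MAIN] PC=6: HALT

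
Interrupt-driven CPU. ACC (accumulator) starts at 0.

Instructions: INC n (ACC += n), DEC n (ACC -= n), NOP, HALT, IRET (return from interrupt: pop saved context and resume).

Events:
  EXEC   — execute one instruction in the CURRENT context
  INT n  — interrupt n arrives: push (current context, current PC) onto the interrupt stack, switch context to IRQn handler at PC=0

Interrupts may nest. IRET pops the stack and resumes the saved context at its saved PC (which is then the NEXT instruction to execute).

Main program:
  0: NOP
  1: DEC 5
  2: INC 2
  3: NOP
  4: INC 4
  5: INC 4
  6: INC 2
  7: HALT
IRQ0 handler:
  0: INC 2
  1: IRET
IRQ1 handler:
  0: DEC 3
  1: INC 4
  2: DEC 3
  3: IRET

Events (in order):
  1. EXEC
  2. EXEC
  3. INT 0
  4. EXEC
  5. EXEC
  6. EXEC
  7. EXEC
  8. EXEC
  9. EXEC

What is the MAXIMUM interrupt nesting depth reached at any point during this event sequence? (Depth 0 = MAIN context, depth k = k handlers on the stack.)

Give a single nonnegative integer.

Event 1 (EXEC): [MAIN] PC=0: NOP [depth=0]
Event 2 (EXEC): [MAIN] PC=1: DEC 5 -> ACC=-5 [depth=0]
Event 3 (INT 0): INT 0 arrives: push (MAIN, PC=2), enter IRQ0 at PC=0 (depth now 1) [depth=1]
Event 4 (EXEC): [IRQ0] PC=0: INC 2 -> ACC=-3 [depth=1]
Event 5 (EXEC): [IRQ0] PC=1: IRET -> resume MAIN at PC=2 (depth now 0) [depth=0]
Event 6 (EXEC): [MAIN] PC=2: INC 2 -> ACC=-1 [depth=0]
Event 7 (EXEC): [MAIN] PC=3: NOP [depth=0]
Event 8 (EXEC): [MAIN] PC=4: INC 4 -> ACC=3 [depth=0]
Event 9 (EXEC): [MAIN] PC=5: INC 4 -> ACC=7 [depth=0]
Max depth observed: 1

Answer: 1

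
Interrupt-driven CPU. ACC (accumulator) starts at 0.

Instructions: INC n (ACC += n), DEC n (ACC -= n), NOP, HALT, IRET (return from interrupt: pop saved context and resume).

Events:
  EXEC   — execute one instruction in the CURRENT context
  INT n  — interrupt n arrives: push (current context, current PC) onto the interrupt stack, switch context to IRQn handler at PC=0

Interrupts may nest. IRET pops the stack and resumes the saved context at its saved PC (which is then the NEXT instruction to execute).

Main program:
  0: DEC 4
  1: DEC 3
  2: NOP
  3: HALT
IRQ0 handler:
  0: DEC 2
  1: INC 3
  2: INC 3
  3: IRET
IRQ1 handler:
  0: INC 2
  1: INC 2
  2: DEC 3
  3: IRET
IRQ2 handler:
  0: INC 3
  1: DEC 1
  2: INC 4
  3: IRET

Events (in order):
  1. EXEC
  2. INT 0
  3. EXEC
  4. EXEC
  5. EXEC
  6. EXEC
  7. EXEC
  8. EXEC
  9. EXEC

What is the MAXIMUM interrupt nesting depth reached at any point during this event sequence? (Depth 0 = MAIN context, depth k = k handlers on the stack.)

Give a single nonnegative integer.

Event 1 (EXEC): [MAIN] PC=0: DEC 4 -> ACC=-4 [depth=0]
Event 2 (INT 0): INT 0 arrives: push (MAIN, PC=1), enter IRQ0 at PC=0 (depth now 1) [depth=1]
Event 3 (EXEC): [IRQ0] PC=0: DEC 2 -> ACC=-6 [depth=1]
Event 4 (EXEC): [IRQ0] PC=1: INC 3 -> ACC=-3 [depth=1]
Event 5 (EXEC): [IRQ0] PC=2: INC 3 -> ACC=0 [depth=1]
Event 6 (EXEC): [IRQ0] PC=3: IRET -> resume MAIN at PC=1 (depth now 0) [depth=0]
Event 7 (EXEC): [MAIN] PC=1: DEC 3 -> ACC=-3 [depth=0]
Event 8 (EXEC): [MAIN] PC=2: NOP [depth=0]
Event 9 (EXEC): [MAIN] PC=3: HALT [depth=0]
Max depth observed: 1

Answer: 1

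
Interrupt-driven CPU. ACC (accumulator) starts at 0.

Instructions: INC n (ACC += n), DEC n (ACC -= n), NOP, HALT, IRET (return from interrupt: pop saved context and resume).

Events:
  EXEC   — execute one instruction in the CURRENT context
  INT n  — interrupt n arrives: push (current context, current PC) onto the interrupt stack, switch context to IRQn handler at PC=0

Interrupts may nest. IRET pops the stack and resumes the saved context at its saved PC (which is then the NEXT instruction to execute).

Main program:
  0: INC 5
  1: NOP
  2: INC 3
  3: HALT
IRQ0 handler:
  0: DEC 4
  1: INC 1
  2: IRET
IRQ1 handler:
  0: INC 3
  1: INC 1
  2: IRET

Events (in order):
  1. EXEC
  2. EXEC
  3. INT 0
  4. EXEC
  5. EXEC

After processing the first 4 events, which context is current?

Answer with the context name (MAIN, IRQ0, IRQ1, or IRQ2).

Event 1 (EXEC): [MAIN] PC=0: INC 5 -> ACC=5
Event 2 (EXEC): [MAIN] PC=1: NOP
Event 3 (INT 0): INT 0 arrives: push (MAIN, PC=2), enter IRQ0 at PC=0 (depth now 1)
Event 4 (EXEC): [IRQ0] PC=0: DEC 4 -> ACC=1

Answer: IRQ0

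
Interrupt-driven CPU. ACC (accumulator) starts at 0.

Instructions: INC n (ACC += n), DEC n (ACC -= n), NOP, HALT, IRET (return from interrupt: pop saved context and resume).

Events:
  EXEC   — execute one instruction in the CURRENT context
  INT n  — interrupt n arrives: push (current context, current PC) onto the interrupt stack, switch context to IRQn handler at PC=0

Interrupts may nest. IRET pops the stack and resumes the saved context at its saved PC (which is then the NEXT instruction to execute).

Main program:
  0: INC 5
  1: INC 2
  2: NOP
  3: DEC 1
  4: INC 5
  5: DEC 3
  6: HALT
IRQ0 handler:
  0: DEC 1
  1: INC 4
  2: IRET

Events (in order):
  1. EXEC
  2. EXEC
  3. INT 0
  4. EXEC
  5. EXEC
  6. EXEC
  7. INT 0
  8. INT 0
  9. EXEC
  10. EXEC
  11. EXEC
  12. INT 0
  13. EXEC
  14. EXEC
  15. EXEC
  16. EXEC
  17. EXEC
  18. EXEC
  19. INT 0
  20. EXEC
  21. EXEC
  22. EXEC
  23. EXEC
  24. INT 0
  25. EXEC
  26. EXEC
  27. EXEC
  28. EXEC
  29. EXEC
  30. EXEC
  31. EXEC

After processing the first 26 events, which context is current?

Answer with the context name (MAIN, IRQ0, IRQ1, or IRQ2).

Answer: IRQ0

Derivation:
Event 1 (EXEC): [MAIN] PC=0: INC 5 -> ACC=5
Event 2 (EXEC): [MAIN] PC=1: INC 2 -> ACC=7
Event 3 (INT 0): INT 0 arrives: push (MAIN, PC=2), enter IRQ0 at PC=0 (depth now 1)
Event 4 (EXEC): [IRQ0] PC=0: DEC 1 -> ACC=6
Event 5 (EXEC): [IRQ0] PC=1: INC 4 -> ACC=10
Event 6 (EXEC): [IRQ0] PC=2: IRET -> resume MAIN at PC=2 (depth now 0)
Event 7 (INT 0): INT 0 arrives: push (MAIN, PC=2), enter IRQ0 at PC=0 (depth now 1)
Event 8 (INT 0): INT 0 arrives: push (IRQ0, PC=0), enter IRQ0 at PC=0 (depth now 2)
Event 9 (EXEC): [IRQ0] PC=0: DEC 1 -> ACC=9
Event 10 (EXEC): [IRQ0] PC=1: INC 4 -> ACC=13
Event 11 (EXEC): [IRQ0] PC=2: IRET -> resume IRQ0 at PC=0 (depth now 1)
Event 12 (INT 0): INT 0 arrives: push (IRQ0, PC=0), enter IRQ0 at PC=0 (depth now 2)
Event 13 (EXEC): [IRQ0] PC=0: DEC 1 -> ACC=12
Event 14 (EXEC): [IRQ0] PC=1: INC 4 -> ACC=16
Event 15 (EXEC): [IRQ0] PC=2: IRET -> resume IRQ0 at PC=0 (depth now 1)
Event 16 (EXEC): [IRQ0] PC=0: DEC 1 -> ACC=15
Event 17 (EXEC): [IRQ0] PC=1: INC 4 -> ACC=19
Event 18 (EXEC): [IRQ0] PC=2: IRET -> resume MAIN at PC=2 (depth now 0)
Event 19 (INT 0): INT 0 arrives: push (MAIN, PC=2), enter IRQ0 at PC=0 (depth now 1)
Event 20 (EXEC): [IRQ0] PC=0: DEC 1 -> ACC=18
Event 21 (EXEC): [IRQ0] PC=1: INC 4 -> ACC=22
Event 22 (EXEC): [IRQ0] PC=2: IRET -> resume MAIN at PC=2 (depth now 0)
Event 23 (EXEC): [MAIN] PC=2: NOP
Event 24 (INT 0): INT 0 arrives: push (MAIN, PC=3), enter IRQ0 at PC=0 (depth now 1)
Event 25 (EXEC): [IRQ0] PC=0: DEC 1 -> ACC=21
Event 26 (EXEC): [IRQ0] PC=1: INC 4 -> ACC=25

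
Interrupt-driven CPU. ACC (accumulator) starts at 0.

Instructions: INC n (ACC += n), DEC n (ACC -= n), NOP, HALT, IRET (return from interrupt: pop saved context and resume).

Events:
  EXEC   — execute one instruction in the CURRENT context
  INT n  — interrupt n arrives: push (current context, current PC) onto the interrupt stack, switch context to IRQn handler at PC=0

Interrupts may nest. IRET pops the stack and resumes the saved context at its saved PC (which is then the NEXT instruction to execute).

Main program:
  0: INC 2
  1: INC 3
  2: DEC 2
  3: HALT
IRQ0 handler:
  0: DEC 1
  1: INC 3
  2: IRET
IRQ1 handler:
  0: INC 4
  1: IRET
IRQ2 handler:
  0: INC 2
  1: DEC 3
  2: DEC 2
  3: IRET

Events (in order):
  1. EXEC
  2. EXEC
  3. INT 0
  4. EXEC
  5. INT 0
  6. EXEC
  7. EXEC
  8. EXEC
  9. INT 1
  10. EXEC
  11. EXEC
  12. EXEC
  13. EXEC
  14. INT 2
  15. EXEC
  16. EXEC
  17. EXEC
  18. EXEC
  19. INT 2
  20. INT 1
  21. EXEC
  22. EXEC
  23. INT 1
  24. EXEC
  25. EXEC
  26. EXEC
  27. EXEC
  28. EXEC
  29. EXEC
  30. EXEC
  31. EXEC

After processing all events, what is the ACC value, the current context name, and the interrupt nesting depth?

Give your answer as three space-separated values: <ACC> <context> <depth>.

Event 1 (EXEC): [MAIN] PC=0: INC 2 -> ACC=2
Event 2 (EXEC): [MAIN] PC=1: INC 3 -> ACC=5
Event 3 (INT 0): INT 0 arrives: push (MAIN, PC=2), enter IRQ0 at PC=0 (depth now 1)
Event 4 (EXEC): [IRQ0] PC=0: DEC 1 -> ACC=4
Event 5 (INT 0): INT 0 arrives: push (IRQ0, PC=1), enter IRQ0 at PC=0 (depth now 2)
Event 6 (EXEC): [IRQ0] PC=0: DEC 1 -> ACC=3
Event 7 (EXEC): [IRQ0] PC=1: INC 3 -> ACC=6
Event 8 (EXEC): [IRQ0] PC=2: IRET -> resume IRQ0 at PC=1 (depth now 1)
Event 9 (INT 1): INT 1 arrives: push (IRQ0, PC=1), enter IRQ1 at PC=0 (depth now 2)
Event 10 (EXEC): [IRQ1] PC=0: INC 4 -> ACC=10
Event 11 (EXEC): [IRQ1] PC=1: IRET -> resume IRQ0 at PC=1 (depth now 1)
Event 12 (EXEC): [IRQ0] PC=1: INC 3 -> ACC=13
Event 13 (EXEC): [IRQ0] PC=2: IRET -> resume MAIN at PC=2 (depth now 0)
Event 14 (INT 2): INT 2 arrives: push (MAIN, PC=2), enter IRQ2 at PC=0 (depth now 1)
Event 15 (EXEC): [IRQ2] PC=0: INC 2 -> ACC=15
Event 16 (EXEC): [IRQ2] PC=1: DEC 3 -> ACC=12
Event 17 (EXEC): [IRQ2] PC=2: DEC 2 -> ACC=10
Event 18 (EXEC): [IRQ2] PC=3: IRET -> resume MAIN at PC=2 (depth now 0)
Event 19 (INT 2): INT 2 arrives: push (MAIN, PC=2), enter IRQ2 at PC=0 (depth now 1)
Event 20 (INT 1): INT 1 arrives: push (IRQ2, PC=0), enter IRQ1 at PC=0 (depth now 2)
Event 21 (EXEC): [IRQ1] PC=0: INC 4 -> ACC=14
Event 22 (EXEC): [IRQ1] PC=1: IRET -> resume IRQ2 at PC=0 (depth now 1)
Event 23 (INT 1): INT 1 arrives: push (IRQ2, PC=0), enter IRQ1 at PC=0 (depth now 2)
Event 24 (EXEC): [IRQ1] PC=0: INC 4 -> ACC=18
Event 25 (EXEC): [IRQ1] PC=1: IRET -> resume IRQ2 at PC=0 (depth now 1)
Event 26 (EXEC): [IRQ2] PC=0: INC 2 -> ACC=20
Event 27 (EXEC): [IRQ2] PC=1: DEC 3 -> ACC=17
Event 28 (EXEC): [IRQ2] PC=2: DEC 2 -> ACC=15
Event 29 (EXEC): [IRQ2] PC=3: IRET -> resume MAIN at PC=2 (depth now 0)
Event 30 (EXEC): [MAIN] PC=2: DEC 2 -> ACC=13
Event 31 (EXEC): [MAIN] PC=3: HALT

Answer: 13 MAIN 0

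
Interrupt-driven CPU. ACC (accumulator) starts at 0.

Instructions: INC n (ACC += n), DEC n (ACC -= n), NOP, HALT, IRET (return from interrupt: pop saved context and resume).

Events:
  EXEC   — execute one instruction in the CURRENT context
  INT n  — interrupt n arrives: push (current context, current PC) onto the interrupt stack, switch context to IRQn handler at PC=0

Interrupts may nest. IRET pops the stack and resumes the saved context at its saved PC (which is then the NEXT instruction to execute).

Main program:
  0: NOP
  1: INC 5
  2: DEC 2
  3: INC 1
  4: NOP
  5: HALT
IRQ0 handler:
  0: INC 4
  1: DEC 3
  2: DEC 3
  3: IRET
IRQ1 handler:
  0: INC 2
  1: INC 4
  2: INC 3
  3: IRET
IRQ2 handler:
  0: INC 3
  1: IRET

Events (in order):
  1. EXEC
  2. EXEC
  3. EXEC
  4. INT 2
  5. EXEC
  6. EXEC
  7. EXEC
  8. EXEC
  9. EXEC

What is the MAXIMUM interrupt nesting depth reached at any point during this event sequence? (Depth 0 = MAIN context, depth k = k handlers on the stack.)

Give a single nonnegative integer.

Answer: 1

Derivation:
Event 1 (EXEC): [MAIN] PC=0: NOP [depth=0]
Event 2 (EXEC): [MAIN] PC=1: INC 5 -> ACC=5 [depth=0]
Event 3 (EXEC): [MAIN] PC=2: DEC 2 -> ACC=3 [depth=0]
Event 4 (INT 2): INT 2 arrives: push (MAIN, PC=3), enter IRQ2 at PC=0 (depth now 1) [depth=1]
Event 5 (EXEC): [IRQ2] PC=0: INC 3 -> ACC=6 [depth=1]
Event 6 (EXEC): [IRQ2] PC=1: IRET -> resume MAIN at PC=3 (depth now 0) [depth=0]
Event 7 (EXEC): [MAIN] PC=3: INC 1 -> ACC=7 [depth=0]
Event 8 (EXEC): [MAIN] PC=4: NOP [depth=0]
Event 9 (EXEC): [MAIN] PC=5: HALT [depth=0]
Max depth observed: 1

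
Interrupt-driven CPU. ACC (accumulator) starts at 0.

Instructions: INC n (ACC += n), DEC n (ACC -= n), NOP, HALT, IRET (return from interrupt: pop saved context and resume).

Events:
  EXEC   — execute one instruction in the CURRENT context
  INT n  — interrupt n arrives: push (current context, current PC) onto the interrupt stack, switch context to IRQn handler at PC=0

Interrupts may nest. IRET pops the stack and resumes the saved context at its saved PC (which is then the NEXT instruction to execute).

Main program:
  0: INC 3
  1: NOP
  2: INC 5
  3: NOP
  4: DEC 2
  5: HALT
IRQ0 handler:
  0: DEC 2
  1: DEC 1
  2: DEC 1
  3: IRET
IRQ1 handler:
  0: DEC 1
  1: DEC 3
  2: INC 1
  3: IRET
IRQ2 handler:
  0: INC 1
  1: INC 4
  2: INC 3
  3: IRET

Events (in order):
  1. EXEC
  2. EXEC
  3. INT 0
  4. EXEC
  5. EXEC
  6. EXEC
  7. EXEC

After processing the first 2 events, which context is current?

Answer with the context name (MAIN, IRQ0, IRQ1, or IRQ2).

Answer: MAIN

Derivation:
Event 1 (EXEC): [MAIN] PC=0: INC 3 -> ACC=3
Event 2 (EXEC): [MAIN] PC=1: NOP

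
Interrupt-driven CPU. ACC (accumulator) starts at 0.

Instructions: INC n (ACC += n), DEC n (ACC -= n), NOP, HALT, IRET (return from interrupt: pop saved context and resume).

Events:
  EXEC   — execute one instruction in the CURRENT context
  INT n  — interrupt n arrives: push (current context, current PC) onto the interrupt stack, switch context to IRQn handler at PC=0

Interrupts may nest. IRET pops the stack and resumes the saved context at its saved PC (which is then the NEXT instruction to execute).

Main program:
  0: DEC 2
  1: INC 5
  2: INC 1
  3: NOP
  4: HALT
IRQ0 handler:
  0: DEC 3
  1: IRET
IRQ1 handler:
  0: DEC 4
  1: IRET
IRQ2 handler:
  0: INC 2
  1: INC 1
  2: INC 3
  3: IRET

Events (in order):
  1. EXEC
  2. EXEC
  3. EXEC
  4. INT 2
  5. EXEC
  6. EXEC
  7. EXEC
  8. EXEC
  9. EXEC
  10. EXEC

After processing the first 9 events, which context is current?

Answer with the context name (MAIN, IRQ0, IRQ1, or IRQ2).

Answer: MAIN

Derivation:
Event 1 (EXEC): [MAIN] PC=0: DEC 2 -> ACC=-2
Event 2 (EXEC): [MAIN] PC=1: INC 5 -> ACC=3
Event 3 (EXEC): [MAIN] PC=2: INC 1 -> ACC=4
Event 4 (INT 2): INT 2 arrives: push (MAIN, PC=3), enter IRQ2 at PC=0 (depth now 1)
Event 5 (EXEC): [IRQ2] PC=0: INC 2 -> ACC=6
Event 6 (EXEC): [IRQ2] PC=1: INC 1 -> ACC=7
Event 7 (EXEC): [IRQ2] PC=2: INC 3 -> ACC=10
Event 8 (EXEC): [IRQ2] PC=3: IRET -> resume MAIN at PC=3 (depth now 0)
Event 9 (EXEC): [MAIN] PC=3: NOP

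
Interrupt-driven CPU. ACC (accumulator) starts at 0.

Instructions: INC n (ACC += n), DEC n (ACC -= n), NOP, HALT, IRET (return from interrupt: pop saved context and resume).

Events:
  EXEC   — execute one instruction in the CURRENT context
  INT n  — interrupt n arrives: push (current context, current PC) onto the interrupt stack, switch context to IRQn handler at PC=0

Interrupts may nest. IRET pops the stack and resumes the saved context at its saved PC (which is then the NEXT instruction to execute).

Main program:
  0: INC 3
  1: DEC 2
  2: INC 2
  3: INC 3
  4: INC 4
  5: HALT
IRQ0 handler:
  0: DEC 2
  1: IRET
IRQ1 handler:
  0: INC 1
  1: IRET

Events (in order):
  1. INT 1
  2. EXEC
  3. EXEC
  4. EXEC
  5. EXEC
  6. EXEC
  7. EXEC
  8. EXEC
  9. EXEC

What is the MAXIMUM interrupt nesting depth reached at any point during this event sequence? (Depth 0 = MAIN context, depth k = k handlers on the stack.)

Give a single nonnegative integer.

Answer: 1

Derivation:
Event 1 (INT 1): INT 1 arrives: push (MAIN, PC=0), enter IRQ1 at PC=0 (depth now 1) [depth=1]
Event 2 (EXEC): [IRQ1] PC=0: INC 1 -> ACC=1 [depth=1]
Event 3 (EXEC): [IRQ1] PC=1: IRET -> resume MAIN at PC=0 (depth now 0) [depth=0]
Event 4 (EXEC): [MAIN] PC=0: INC 3 -> ACC=4 [depth=0]
Event 5 (EXEC): [MAIN] PC=1: DEC 2 -> ACC=2 [depth=0]
Event 6 (EXEC): [MAIN] PC=2: INC 2 -> ACC=4 [depth=0]
Event 7 (EXEC): [MAIN] PC=3: INC 3 -> ACC=7 [depth=0]
Event 8 (EXEC): [MAIN] PC=4: INC 4 -> ACC=11 [depth=0]
Event 9 (EXEC): [MAIN] PC=5: HALT [depth=0]
Max depth observed: 1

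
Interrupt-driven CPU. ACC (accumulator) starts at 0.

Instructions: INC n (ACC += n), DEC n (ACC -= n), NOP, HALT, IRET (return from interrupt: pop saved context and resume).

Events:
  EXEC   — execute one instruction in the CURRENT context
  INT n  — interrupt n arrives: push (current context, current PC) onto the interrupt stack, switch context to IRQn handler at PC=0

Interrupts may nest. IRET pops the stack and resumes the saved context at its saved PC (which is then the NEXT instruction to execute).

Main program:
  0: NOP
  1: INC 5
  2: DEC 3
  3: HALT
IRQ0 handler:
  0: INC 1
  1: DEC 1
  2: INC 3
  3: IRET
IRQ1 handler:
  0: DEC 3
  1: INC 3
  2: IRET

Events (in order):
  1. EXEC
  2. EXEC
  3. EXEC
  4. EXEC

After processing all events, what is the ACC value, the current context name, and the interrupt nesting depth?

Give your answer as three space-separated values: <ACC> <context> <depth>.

Event 1 (EXEC): [MAIN] PC=0: NOP
Event 2 (EXEC): [MAIN] PC=1: INC 5 -> ACC=5
Event 3 (EXEC): [MAIN] PC=2: DEC 3 -> ACC=2
Event 4 (EXEC): [MAIN] PC=3: HALT

Answer: 2 MAIN 0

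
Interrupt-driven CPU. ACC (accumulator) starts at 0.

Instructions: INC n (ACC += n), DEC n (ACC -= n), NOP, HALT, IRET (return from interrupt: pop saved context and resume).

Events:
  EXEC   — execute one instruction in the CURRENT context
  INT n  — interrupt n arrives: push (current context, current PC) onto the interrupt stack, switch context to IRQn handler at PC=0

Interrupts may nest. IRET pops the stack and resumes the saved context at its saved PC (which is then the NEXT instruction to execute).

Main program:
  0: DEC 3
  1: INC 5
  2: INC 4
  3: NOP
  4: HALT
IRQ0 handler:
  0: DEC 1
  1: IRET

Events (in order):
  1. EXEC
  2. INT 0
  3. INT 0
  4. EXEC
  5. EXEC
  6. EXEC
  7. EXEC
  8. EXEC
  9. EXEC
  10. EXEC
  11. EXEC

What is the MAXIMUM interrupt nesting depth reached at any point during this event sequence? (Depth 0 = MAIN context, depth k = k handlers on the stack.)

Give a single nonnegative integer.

Event 1 (EXEC): [MAIN] PC=0: DEC 3 -> ACC=-3 [depth=0]
Event 2 (INT 0): INT 0 arrives: push (MAIN, PC=1), enter IRQ0 at PC=0 (depth now 1) [depth=1]
Event 3 (INT 0): INT 0 arrives: push (IRQ0, PC=0), enter IRQ0 at PC=0 (depth now 2) [depth=2]
Event 4 (EXEC): [IRQ0] PC=0: DEC 1 -> ACC=-4 [depth=2]
Event 5 (EXEC): [IRQ0] PC=1: IRET -> resume IRQ0 at PC=0 (depth now 1) [depth=1]
Event 6 (EXEC): [IRQ0] PC=0: DEC 1 -> ACC=-5 [depth=1]
Event 7 (EXEC): [IRQ0] PC=1: IRET -> resume MAIN at PC=1 (depth now 0) [depth=0]
Event 8 (EXEC): [MAIN] PC=1: INC 5 -> ACC=0 [depth=0]
Event 9 (EXEC): [MAIN] PC=2: INC 4 -> ACC=4 [depth=0]
Event 10 (EXEC): [MAIN] PC=3: NOP [depth=0]
Event 11 (EXEC): [MAIN] PC=4: HALT [depth=0]
Max depth observed: 2

Answer: 2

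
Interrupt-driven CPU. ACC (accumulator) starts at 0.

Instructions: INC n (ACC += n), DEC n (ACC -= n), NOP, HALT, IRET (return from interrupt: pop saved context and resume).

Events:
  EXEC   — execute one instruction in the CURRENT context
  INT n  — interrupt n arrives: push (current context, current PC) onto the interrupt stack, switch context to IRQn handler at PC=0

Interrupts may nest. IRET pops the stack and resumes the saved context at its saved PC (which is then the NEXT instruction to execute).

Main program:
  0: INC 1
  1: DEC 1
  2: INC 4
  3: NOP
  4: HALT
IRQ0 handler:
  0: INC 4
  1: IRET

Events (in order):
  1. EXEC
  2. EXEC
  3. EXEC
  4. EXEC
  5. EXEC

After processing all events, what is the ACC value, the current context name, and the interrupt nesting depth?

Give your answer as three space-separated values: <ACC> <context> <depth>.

Event 1 (EXEC): [MAIN] PC=0: INC 1 -> ACC=1
Event 2 (EXEC): [MAIN] PC=1: DEC 1 -> ACC=0
Event 3 (EXEC): [MAIN] PC=2: INC 4 -> ACC=4
Event 4 (EXEC): [MAIN] PC=3: NOP
Event 5 (EXEC): [MAIN] PC=4: HALT

Answer: 4 MAIN 0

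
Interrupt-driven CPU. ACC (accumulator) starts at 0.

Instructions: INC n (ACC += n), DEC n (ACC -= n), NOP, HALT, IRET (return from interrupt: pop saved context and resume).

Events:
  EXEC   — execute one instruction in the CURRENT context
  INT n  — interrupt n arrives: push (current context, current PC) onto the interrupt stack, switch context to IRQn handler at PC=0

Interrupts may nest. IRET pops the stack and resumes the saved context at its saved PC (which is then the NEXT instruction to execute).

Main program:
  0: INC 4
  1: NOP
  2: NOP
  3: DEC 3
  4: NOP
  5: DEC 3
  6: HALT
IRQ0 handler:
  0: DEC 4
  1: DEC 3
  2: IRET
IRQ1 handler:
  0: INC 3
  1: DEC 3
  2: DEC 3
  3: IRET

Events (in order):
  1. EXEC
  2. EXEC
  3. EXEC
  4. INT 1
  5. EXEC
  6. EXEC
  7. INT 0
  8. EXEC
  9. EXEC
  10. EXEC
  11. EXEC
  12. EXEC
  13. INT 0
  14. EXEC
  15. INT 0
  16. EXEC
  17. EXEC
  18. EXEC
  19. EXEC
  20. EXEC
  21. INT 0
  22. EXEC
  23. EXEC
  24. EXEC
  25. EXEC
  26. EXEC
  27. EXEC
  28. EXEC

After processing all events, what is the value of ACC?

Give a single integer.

Event 1 (EXEC): [MAIN] PC=0: INC 4 -> ACC=4
Event 2 (EXEC): [MAIN] PC=1: NOP
Event 3 (EXEC): [MAIN] PC=2: NOP
Event 4 (INT 1): INT 1 arrives: push (MAIN, PC=3), enter IRQ1 at PC=0 (depth now 1)
Event 5 (EXEC): [IRQ1] PC=0: INC 3 -> ACC=7
Event 6 (EXEC): [IRQ1] PC=1: DEC 3 -> ACC=4
Event 7 (INT 0): INT 0 arrives: push (IRQ1, PC=2), enter IRQ0 at PC=0 (depth now 2)
Event 8 (EXEC): [IRQ0] PC=0: DEC 4 -> ACC=0
Event 9 (EXEC): [IRQ0] PC=1: DEC 3 -> ACC=-3
Event 10 (EXEC): [IRQ0] PC=2: IRET -> resume IRQ1 at PC=2 (depth now 1)
Event 11 (EXEC): [IRQ1] PC=2: DEC 3 -> ACC=-6
Event 12 (EXEC): [IRQ1] PC=3: IRET -> resume MAIN at PC=3 (depth now 0)
Event 13 (INT 0): INT 0 arrives: push (MAIN, PC=3), enter IRQ0 at PC=0 (depth now 1)
Event 14 (EXEC): [IRQ0] PC=0: DEC 4 -> ACC=-10
Event 15 (INT 0): INT 0 arrives: push (IRQ0, PC=1), enter IRQ0 at PC=0 (depth now 2)
Event 16 (EXEC): [IRQ0] PC=0: DEC 4 -> ACC=-14
Event 17 (EXEC): [IRQ0] PC=1: DEC 3 -> ACC=-17
Event 18 (EXEC): [IRQ0] PC=2: IRET -> resume IRQ0 at PC=1 (depth now 1)
Event 19 (EXEC): [IRQ0] PC=1: DEC 3 -> ACC=-20
Event 20 (EXEC): [IRQ0] PC=2: IRET -> resume MAIN at PC=3 (depth now 0)
Event 21 (INT 0): INT 0 arrives: push (MAIN, PC=3), enter IRQ0 at PC=0 (depth now 1)
Event 22 (EXEC): [IRQ0] PC=0: DEC 4 -> ACC=-24
Event 23 (EXEC): [IRQ0] PC=1: DEC 3 -> ACC=-27
Event 24 (EXEC): [IRQ0] PC=2: IRET -> resume MAIN at PC=3 (depth now 0)
Event 25 (EXEC): [MAIN] PC=3: DEC 3 -> ACC=-30
Event 26 (EXEC): [MAIN] PC=4: NOP
Event 27 (EXEC): [MAIN] PC=5: DEC 3 -> ACC=-33
Event 28 (EXEC): [MAIN] PC=6: HALT

Answer: -33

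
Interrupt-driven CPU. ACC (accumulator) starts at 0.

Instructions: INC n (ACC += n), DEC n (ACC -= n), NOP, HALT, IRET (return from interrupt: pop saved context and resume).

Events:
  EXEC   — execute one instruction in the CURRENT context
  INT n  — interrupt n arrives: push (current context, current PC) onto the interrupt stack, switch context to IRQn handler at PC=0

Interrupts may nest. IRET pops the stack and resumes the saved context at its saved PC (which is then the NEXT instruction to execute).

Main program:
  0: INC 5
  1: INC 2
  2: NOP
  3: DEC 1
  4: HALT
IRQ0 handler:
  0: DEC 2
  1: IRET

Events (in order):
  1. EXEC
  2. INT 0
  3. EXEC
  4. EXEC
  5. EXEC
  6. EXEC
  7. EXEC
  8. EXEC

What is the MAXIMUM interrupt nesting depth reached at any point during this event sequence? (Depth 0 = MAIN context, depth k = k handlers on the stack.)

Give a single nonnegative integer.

Answer: 1

Derivation:
Event 1 (EXEC): [MAIN] PC=0: INC 5 -> ACC=5 [depth=0]
Event 2 (INT 0): INT 0 arrives: push (MAIN, PC=1), enter IRQ0 at PC=0 (depth now 1) [depth=1]
Event 3 (EXEC): [IRQ0] PC=0: DEC 2 -> ACC=3 [depth=1]
Event 4 (EXEC): [IRQ0] PC=1: IRET -> resume MAIN at PC=1 (depth now 0) [depth=0]
Event 5 (EXEC): [MAIN] PC=1: INC 2 -> ACC=5 [depth=0]
Event 6 (EXEC): [MAIN] PC=2: NOP [depth=0]
Event 7 (EXEC): [MAIN] PC=3: DEC 1 -> ACC=4 [depth=0]
Event 8 (EXEC): [MAIN] PC=4: HALT [depth=0]
Max depth observed: 1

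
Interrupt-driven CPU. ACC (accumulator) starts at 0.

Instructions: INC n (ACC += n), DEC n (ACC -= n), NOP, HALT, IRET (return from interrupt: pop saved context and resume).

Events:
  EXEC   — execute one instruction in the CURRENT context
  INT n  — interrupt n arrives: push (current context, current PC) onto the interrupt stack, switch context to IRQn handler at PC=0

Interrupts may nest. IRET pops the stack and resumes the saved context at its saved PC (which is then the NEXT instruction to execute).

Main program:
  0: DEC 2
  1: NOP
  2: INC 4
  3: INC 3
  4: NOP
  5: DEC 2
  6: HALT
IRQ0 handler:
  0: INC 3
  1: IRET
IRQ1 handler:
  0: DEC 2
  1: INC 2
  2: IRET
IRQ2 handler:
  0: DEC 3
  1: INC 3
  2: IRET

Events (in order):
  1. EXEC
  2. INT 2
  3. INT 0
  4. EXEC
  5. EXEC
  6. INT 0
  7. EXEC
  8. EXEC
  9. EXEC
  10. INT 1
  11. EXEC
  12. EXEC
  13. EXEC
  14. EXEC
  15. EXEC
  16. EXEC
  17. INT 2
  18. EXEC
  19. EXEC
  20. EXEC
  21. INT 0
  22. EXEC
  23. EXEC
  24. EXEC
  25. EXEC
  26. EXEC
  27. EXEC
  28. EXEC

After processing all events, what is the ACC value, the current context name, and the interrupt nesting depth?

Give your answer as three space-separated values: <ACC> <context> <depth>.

Answer: 12 MAIN 0

Derivation:
Event 1 (EXEC): [MAIN] PC=0: DEC 2 -> ACC=-2
Event 2 (INT 2): INT 2 arrives: push (MAIN, PC=1), enter IRQ2 at PC=0 (depth now 1)
Event 3 (INT 0): INT 0 arrives: push (IRQ2, PC=0), enter IRQ0 at PC=0 (depth now 2)
Event 4 (EXEC): [IRQ0] PC=0: INC 3 -> ACC=1
Event 5 (EXEC): [IRQ0] PC=1: IRET -> resume IRQ2 at PC=0 (depth now 1)
Event 6 (INT 0): INT 0 arrives: push (IRQ2, PC=0), enter IRQ0 at PC=0 (depth now 2)
Event 7 (EXEC): [IRQ0] PC=0: INC 3 -> ACC=4
Event 8 (EXEC): [IRQ0] PC=1: IRET -> resume IRQ2 at PC=0 (depth now 1)
Event 9 (EXEC): [IRQ2] PC=0: DEC 3 -> ACC=1
Event 10 (INT 1): INT 1 arrives: push (IRQ2, PC=1), enter IRQ1 at PC=0 (depth now 2)
Event 11 (EXEC): [IRQ1] PC=0: DEC 2 -> ACC=-1
Event 12 (EXEC): [IRQ1] PC=1: INC 2 -> ACC=1
Event 13 (EXEC): [IRQ1] PC=2: IRET -> resume IRQ2 at PC=1 (depth now 1)
Event 14 (EXEC): [IRQ2] PC=1: INC 3 -> ACC=4
Event 15 (EXEC): [IRQ2] PC=2: IRET -> resume MAIN at PC=1 (depth now 0)
Event 16 (EXEC): [MAIN] PC=1: NOP
Event 17 (INT 2): INT 2 arrives: push (MAIN, PC=2), enter IRQ2 at PC=0 (depth now 1)
Event 18 (EXEC): [IRQ2] PC=0: DEC 3 -> ACC=1
Event 19 (EXEC): [IRQ2] PC=1: INC 3 -> ACC=4
Event 20 (EXEC): [IRQ2] PC=2: IRET -> resume MAIN at PC=2 (depth now 0)
Event 21 (INT 0): INT 0 arrives: push (MAIN, PC=2), enter IRQ0 at PC=0 (depth now 1)
Event 22 (EXEC): [IRQ0] PC=0: INC 3 -> ACC=7
Event 23 (EXEC): [IRQ0] PC=1: IRET -> resume MAIN at PC=2 (depth now 0)
Event 24 (EXEC): [MAIN] PC=2: INC 4 -> ACC=11
Event 25 (EXEC): [MAIN] PC=3: INC 3 -> ACC=14
Event 26 (EXEC): [MAIN] PC=4: NOP
Event 27 (EXEC): [MAIN] PC=5: DEC 2 -> ACC=12
Event 28 (EXEC): [MAIN] PC=6: HALT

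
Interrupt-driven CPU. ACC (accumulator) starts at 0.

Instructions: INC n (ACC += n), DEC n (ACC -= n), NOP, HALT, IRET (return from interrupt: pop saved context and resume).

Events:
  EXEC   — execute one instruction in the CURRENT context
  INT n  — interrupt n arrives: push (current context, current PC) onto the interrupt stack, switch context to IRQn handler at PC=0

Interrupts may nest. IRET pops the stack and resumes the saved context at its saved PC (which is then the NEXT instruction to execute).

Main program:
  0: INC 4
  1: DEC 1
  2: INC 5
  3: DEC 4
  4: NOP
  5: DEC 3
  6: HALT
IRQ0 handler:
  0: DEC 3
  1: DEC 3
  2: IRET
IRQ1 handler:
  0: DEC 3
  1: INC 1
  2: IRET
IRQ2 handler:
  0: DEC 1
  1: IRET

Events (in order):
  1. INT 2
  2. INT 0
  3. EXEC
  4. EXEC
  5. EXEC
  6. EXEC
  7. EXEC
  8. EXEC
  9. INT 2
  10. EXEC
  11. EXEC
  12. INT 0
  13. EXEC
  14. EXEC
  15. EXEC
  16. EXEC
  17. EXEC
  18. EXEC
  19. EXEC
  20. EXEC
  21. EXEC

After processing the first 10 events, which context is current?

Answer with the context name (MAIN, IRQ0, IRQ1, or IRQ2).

Answer: IRQ2

Derivation:
Event 1 (INT 2): INT 2 arrives: push (MAIN, PC=0), enter IRQ2 at PC=0 (depth now 1)
Event 2 (INT 0): INT 0 arrives: push (IRQ2, PC=0), enter IRQ0 at PC=0 (depth now 2)
Event 3 (EXEC): [IRQ0] PC=0: DEC 3 -> ACC=-3
Event 4 (EXEC): [IRQ0] PC=1: DEC 3 -> ACC=-6
Event 5 (EXEC): [IRQ0] PC=2: IRET -> resume IRQ2 at PC=0 (depth now 1)
Event 6 (EXEC): [IRQ2] PC=0: DEC 1 -> ACC=-7
Event 7 (EXEC): [IRQ2] PC=1: IRET -> resume MAIN at PC=0 (depth now 0)
Event 8 (EXEC): [MAIN] PC=0: INC 4 -> ACC=-3
Event 9 (INT 2): INT 2 arrives: push (MAIN, PC=1), enter IRQ2 at PC=0 (depth now 1)
Event 10 (EXEC): [IRQ2] PC=0: DEC 1 -> ACC=-4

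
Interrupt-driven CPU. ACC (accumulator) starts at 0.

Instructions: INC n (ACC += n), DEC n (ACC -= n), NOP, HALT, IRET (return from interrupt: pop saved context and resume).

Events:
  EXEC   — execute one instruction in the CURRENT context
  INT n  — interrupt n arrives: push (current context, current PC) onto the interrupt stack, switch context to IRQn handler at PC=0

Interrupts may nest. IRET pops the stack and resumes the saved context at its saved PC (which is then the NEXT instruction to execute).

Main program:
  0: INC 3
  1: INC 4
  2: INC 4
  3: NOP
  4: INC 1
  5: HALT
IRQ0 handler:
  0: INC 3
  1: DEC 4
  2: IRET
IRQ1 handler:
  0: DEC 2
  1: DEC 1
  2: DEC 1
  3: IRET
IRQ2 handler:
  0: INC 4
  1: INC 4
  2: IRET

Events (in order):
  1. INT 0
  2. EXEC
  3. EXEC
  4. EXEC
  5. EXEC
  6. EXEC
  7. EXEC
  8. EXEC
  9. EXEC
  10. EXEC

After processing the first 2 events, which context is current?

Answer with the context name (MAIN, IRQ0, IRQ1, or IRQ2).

Answer: IRQ0

Derivation:
Event 1 (INT 0): INT 0 arrives: push (MAIN, PC=0), enter IRQ0 at PC=0 (depth now 1)
Event 2 (EXEC): [IRQ0] PC=0: INC 3 -> ACC=3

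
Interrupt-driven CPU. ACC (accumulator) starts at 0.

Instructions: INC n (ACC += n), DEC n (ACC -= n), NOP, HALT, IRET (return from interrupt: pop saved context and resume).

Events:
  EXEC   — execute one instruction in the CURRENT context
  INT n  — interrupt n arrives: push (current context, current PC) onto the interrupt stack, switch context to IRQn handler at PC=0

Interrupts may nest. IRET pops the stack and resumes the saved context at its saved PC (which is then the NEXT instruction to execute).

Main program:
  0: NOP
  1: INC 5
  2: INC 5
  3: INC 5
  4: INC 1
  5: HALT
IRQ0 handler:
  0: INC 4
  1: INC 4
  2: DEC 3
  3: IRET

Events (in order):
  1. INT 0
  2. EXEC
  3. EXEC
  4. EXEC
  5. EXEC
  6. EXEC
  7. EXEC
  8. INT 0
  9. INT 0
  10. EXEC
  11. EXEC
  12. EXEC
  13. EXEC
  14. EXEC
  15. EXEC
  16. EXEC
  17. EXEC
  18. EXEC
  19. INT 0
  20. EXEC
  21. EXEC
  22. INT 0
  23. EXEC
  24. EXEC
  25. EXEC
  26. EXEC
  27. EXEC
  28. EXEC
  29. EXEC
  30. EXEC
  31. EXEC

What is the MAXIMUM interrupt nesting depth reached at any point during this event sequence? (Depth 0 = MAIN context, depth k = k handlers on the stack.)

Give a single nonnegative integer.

Answer: 2

Derivation:
Event 1 (INT 0): INT 0 arrives: push (MAIN, PC=0), enter IRQ0 at PC=0 (depth now 1) [depth=1]
Event 2 (EXEC): [IRQ0] PC=0: INC 4 -> ACC=4 [depth=1]
Event 3 (EXEC): [IRQ0] PC=1: INC 4 -> ACC=8 [depth=1]
Event 4 (EXEC): [IRQ0] PC=2: DEC 3 -> ACC=5 [depth=1]
Event 5 (EXEC): [IRQ0] PC=3: IRET -> resume MAIN at PC=0 (depth now 0) [depth=0]
Event 6 (EXEC): [MAIN] PC=0: NOP [depth=0]
Event 7 (EXEC): [MAIN] PC=1: INC 5 -> ACC=10 [depth=0]
Event 8 (INT 0): INT 0 arrives: push (MAIN, PC=2), enter IRQ0 at PC=0 (depth now 1) [depth=1]
Event 9 (INT 0): INT 0 arrives: push (IRQ0, PC=0), enter IRQ0 at PC=0 (depth now 2) [depth=2]
Event 10 (EXEC): [IRQ0] PC=0: INC 4 -> ACC=14 [depth=2]
Event 11 (EXEC): [IRQ0] PC=1: INC 4 -> ACC=18 [depth=2]
Event 12 (EXEC): [IRQ0] PC=2: DEC 3 -> ACC=15 [depth=2]
Event 13 (EXEC): [IRQ0] PC=3: IRET -> resume IRQ0 at PC=0 (depth now 1) [depth=1]
Event 14 (EXEC): [IRQ0] PC=0: INC 4 -> ACC=19 [depth=1]
Event 15 (EXEC): [IRQ0] PC=1: INC 4 -> ACC=23 [depth=1]
Event 16 (EXEC): [IRQ0] PC=2: DEC 3 -> ACC=20 [depth=1]
Event 17 (EXEC): [IRQ0] PC=3: IRET -> resume MAIN at PC=2 (depth now 0) [depth=0]
Event 18 (EXEC): [MAIN] PC=2: INC 5 -> ACC=25 [depth=0]
Event 19 (INT 0): INT 0 arrives: push (MAIN, PC=3), enter IRQ0 at PC=0 (depth now 1) [depth=1]
Event 20 (EXEC): [IRQ0] PC=0: INC 4 -> ACC=29 [depth=1]
Event 21 (EXEC): [IRQ0] PC=1: INC 4 -> ACC=33 [depth=1]
Event 22 (INT 0): INT 0 arrives: push (IRQ0, PC=2), enter IRQ0 at PC=0 (depth now 2) [depth=2]
Event 23 (EXEC): [IRQ0] PC=0: INC 4 -> ACC=37 [depth=2]
Event 24 (EXEC): [IRQ0] PC=1: INC 4 -> ACC=41 [depth=2]
Event 25 (EXEC): [IRQ0] PC=2: DEC 3 -> ACC=38 [depth=2]
Event 26 (EXEC): [IRQ0] PC=3: IRET -> resume IRQ0 at PC=2 (depth now 1) [depth=1]
Event 27 (EXEC): [IRQ0] PC=2: DEC 3 -> ACC=35 [depth=1]
Event 28 (EXEC): [IRQ0] PC=3: IRET -> resume MAIN at PC=3 (depth now 0) [depth=0]
Event 29 (EXEC): [MAIN] PC=3: INC 5 -> ACC=40 [depth=0]
Event 30 (EXEC): [MAIN] PC=4: INC 1 -> ACC=41 [depth=0]
Event 31 (EXEC): [MAIN] PC=5: HALT [depth=0]
Max depth observed: 2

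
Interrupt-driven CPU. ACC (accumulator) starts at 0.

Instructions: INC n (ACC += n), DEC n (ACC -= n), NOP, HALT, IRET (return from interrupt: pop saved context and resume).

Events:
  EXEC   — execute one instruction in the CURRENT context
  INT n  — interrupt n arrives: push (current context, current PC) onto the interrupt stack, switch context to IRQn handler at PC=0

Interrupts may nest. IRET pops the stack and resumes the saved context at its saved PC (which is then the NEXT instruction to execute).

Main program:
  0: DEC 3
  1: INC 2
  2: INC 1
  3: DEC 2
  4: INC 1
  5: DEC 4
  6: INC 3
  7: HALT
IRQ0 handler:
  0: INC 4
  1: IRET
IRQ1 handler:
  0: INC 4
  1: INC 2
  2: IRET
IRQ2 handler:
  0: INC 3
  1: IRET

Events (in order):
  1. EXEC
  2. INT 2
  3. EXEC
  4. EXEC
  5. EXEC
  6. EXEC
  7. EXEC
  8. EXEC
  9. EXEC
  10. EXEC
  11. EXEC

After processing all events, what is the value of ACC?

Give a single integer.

Event 1 (EXEC): [MAIN] PC=0: DEC 3 -> ACC=-3
Event 2 (INT 2): INT 2 arrives: push (MAIN, PC=1), enter IRQ2 at PC=0 (depth now 1)
Event 3 (EXEC): [IRQ2] PC=0: INC 3 -> ACC=0
Event 4 (EXEC): [IRQ2] PC=1: IRET -> resume MAIN at PC=1 (depth now 0)
Event 5 (EXEC): [MAIN] PC=1: INC 2 -> ACC=2
Event 6 (EXEC): [MAIN] PC=2: INC 1 -> ACC=3
Event 7 (EXEC): [MAIN] PC=3: DEC 2 -> ACC=1
Event 8 (EXEC): [MAIN] PC=4: INC 1 -> ACC=2
Event 9 (EXEC): [MAIN] PC=5: DEC 4 -> ACC=-2
Event 10 (EXEC): [MAIN] PC=6: INC 3 -> ACC=1
Event 11 (EXEC): [MAIN] PC=7: HALT

Answer: 1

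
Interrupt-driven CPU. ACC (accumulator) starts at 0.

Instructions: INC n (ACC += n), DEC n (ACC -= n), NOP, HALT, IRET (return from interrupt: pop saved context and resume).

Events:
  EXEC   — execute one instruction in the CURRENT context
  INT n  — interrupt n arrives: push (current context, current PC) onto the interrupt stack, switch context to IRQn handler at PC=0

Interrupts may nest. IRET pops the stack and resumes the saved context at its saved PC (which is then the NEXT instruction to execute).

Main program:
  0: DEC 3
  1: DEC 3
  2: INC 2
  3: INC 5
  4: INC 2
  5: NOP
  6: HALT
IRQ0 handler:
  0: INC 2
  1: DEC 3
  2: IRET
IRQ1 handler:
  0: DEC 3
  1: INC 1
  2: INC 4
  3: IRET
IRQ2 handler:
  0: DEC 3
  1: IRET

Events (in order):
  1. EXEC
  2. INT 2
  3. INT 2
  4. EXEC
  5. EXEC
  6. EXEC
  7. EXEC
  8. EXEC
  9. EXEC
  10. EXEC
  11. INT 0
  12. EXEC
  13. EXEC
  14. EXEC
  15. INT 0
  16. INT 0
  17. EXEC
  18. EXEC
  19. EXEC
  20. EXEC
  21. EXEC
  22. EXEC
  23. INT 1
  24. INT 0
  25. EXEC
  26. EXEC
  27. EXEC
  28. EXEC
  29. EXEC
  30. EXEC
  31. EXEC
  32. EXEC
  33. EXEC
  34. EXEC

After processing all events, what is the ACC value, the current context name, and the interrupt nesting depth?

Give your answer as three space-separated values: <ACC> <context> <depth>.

Answer: -5 MAIN 0

Derivation:
Event 1 (EXEC): [MAIN] PC=0: DEC 3 -> ACC=-3
Event 2 (INT 2): INT 2 arrives: push (MAIN, PC=1), enter IRQ2 at PC=0 (depth now 1)
Event 3 (INT 2): INT 2 arrives: push (IRQ2, PC=0), enter IRQ2 at PC=0 (depth now 2)
Event 4 (EXEC): [IRQ2] PC=0: DEC 3 -> ACC=-6
Event 5 (EXEC): [IRQ2] PC=1: IRET -> resume IRQ2 at PC=0 (depth now 1)
Event 6 (EXEC): [IRQ2] PC=0: DEC 3 -> ACC=-9
Event 7 (EXEC): [IRQ2] PC=1: IRET -> resume MAIN at PC=1 (depth now 0)
Event 8 (EXEC): [MAIN] PC=1: DEC 3 -> ACC=-12
Event 9 (EXEC): [MAIN] PC=2: INC 2 -> ACC=-10
Event 10 (EXEC): [MAIN] PC=3: INC 5 -> ACC=-5
Event 11 (INT 0): INT 0 arrives: push (MAIN, PC=4), enter IRQ0 at PC=0 (depth now 1)
Event 12 (EXEC): [IRQ0] PC=0: INC 2 -> ACC=-3
Event 13 (EXEC): [IRQ0] PC=1: DEC 3 -> ACC=-6
Event 14 (EXEC): [IRQ0] PC=2: IRET -> resume MAIN at PC=4 (depth now 0)
Event 15 (INT 0): INT 0 arrives: push (MAIN, PC=4), enter IRQ0 at PC=0 (depth now 1)
Event 16 (INT 0): INT 0 arrives: push (IRQ0, PC=0), enter IRQ0 at PC=0 (depth now 2)
Event 17 (EXEC): [IRQ0] PC=0: INC 2 -> ACC=-4
Event 18 (EXEC): [IRQ0] PC=1: DEC 3 -> ACC=-7
Event 19 (EXEC): [IRQ0] PC=2: IRET -> resume IRQ0 at PC=0 (depth now 1)
Event 20 (EXEC): [IRQ0] PC=0: INC 2 -> ACC=-5
Event 21 (EXEC): [IRQ0] PC=1: DEC 3 -> ACC=-8
Event 22 (EXEC): [IRQ0] PC=2: IRET -> resume MAIN at PC=4 (depth now 0)
Event 23 (INT 1): INT 1 arrives: push (MAIN, PC=4), enter IRQ1 at PC=0 (depth now 1)
Event 24 (INT 0): INT 0 arrives: push (IRQ1, PC=0), enter IRQ0 at PC=0 (depth now 2)
Event 25 (EXEC): [IRQ0] PC=0: INC 2 -> ACC=-6
Event 26 (EXEC): [IRQ0] PC=1: DEC 3 -> ACC=-9
Event 27 (EXEC): [IRQ0] PC=2: IRET -> resume IRQ1 at PC=0 (depth now 1)
Event 28 (EXEC): [IRQ1] PC=0: DEC 3 -> ACC=-12
Event 29 (EXEC): [IRQ1] PC=1: INC 1 -> ACC=-11
Event 30 (EXEC): [IRQ1] PC=2: INC 4 -> ACC=-7
Event 31 (EXEC): [IRQ1] PC=3: IRET -> resume MAIN at PC=4 (depth now 0)
Event 32 (EXEC): [MAIN] PC=4: INC 2 -> ACC=-5
Event 33 (EXEC): [MAIN] PC=5: NOP
Event 34 (EXEC): [MAIN] PC=6: HALT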